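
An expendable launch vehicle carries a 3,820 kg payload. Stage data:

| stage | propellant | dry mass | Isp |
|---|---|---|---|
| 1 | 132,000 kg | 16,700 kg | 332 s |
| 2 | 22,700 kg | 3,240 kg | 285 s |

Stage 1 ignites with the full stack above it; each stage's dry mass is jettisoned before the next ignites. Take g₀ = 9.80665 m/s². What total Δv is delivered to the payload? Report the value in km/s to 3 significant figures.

Ignition mass of stage 1 = 132,000+16,700 + 22,700+3,240 + 3,820 = 178,460 kg.
Stage 1: m₀ = 178,460 kg, m_f = 178,460 − 132,000 = 46,460 kg; Δv = 332×9.80665×ln(3.841) = 3255.8×1.3458 ≈ 4382 m/s.
Stage 2: m₀ = 29,760 kg, m_f = 29,760 − 22,700 = 7,060 kg; Δv = 285×9.80665×ln(4.215) = 2794.9×1.4387 ≈ 4021 m/s.
Total Δv = 4382 + 4021 = 8403 m/s.

Δv ≈ 8.40 km/s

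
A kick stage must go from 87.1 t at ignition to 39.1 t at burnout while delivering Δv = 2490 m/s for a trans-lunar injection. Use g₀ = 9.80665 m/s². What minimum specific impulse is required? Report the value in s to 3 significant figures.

ln(m₀/m_f) = ln(87100/39100) = ln(2.228) = 0.8009.
By the Tsiolkovsky rocket equation, v_e = Δv / ln(m₀/m_f) = 2490 / 0.8009 = 3108.9 m/s.
Isp = v_e / g₀ = 3108.9 / 9.80665 = 317.0 s.

Isp ≈ 317 s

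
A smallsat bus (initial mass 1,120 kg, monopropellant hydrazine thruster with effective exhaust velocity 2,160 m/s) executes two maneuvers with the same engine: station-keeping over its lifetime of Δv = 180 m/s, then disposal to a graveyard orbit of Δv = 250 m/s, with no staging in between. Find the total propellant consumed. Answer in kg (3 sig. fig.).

After the first burn: m = 1120 × exp(−180/2160.0) = 1120 × 0.92004 = 1,030.44 kg.
After the second burn: m = 1,030.44 × exp(−250/2160.0) = 1,030.44 × 0.89071 = 917.823 kg.
Total propellant = m₀ − m_final = 1120 − 917.823 = 202.177 kg.

total propellant consumed ≈ 202 kg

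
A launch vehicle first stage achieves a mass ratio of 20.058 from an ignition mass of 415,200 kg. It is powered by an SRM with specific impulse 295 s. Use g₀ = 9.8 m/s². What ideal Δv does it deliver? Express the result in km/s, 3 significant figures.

v_e = Isp · g₀ = 295 × 9.8 = 2891.0 m/s.
From the ideal rocket equation, Δv = v_e · ln(20.058) = 2891.0 × 2.9986 ≈ 8669.0 m/s.

Δv ≈ 8.67 km/s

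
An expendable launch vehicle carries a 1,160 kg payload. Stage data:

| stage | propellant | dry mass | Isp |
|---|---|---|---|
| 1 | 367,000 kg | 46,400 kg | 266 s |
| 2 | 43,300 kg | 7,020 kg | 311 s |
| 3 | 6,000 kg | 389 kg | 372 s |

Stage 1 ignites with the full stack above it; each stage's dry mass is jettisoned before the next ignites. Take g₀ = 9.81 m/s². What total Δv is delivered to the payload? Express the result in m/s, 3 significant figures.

Ignition mass of stage 1 = 367,000+46,400 + 43,300+7,020 + 6,000+389 + 1,160 = 471,269 kg.
Stage 1: m₀ = 471,269 kg, m_f = 471,269 − 367,000 = 104,269 kg; Δv = 266×9.81×ln(4.52) = 2609.5×1.5085 ≈ 3936 m/s.
Stage 2: m₀ = 57,869 kg, m_f = 57,869 − 43,300 = 14,569 kg; Δv = 311×9.81×ln(3.972) = 3050.9×1.3793 ≈ 4208 m/s.
Stage 3: m₀ = 7,549 kg, m_f = 7,549 − 6,000 = 1,549 kg; Δv = 372×9.81×ln(4.873) = 3649.3×1.5838 ≈ 5780 m/s.
Total Δv = 3936 + 4208 + 5780 = 13924 m/s.

Δv ≈ 13900 m/s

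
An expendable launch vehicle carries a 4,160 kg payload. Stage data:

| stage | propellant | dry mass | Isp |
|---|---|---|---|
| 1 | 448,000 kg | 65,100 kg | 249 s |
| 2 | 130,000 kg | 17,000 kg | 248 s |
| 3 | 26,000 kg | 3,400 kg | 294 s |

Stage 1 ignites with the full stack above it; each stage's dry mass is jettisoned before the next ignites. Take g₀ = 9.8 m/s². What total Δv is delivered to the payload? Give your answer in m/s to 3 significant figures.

Ignition mass of stage 1 = 448,000+65,100 + 130,000+17,000 + 26,000+3,400 + 4,160 = 693,660 kg.
Stage 1: m₀ = 693,660 kg, m_f = 693,660 − 448,000 = 245,660 kg; Δv = 249×9.8×ln(2.824) = 2440.2×1.0380 ≈ 2533 m/s.
Stage 2: m₀ = 180,560 kg, m_f = 180,560 − 130,000 = 50,560 kg; Δv = 248×9.8×ln(3.571) = 2430.4×1.2729 ≈ 3094 m/s.
Stage 3: m₀ = 33,560 kg, m_f = 33,560 − 26,000 = 7,560 kg; Δv = 294×9.8×ln(4.439) = 2881.2×1.4905 ≈ 4294 m/s.
Total Δv = 2533 + 3094 + 4294 = 9921 m/s.

Δv ≈ 9920 m/s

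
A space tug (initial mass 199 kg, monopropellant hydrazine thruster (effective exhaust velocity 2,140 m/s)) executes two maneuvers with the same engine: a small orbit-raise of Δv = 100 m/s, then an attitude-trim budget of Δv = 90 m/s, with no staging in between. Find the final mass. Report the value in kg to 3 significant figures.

After the first burn: m = 199 × exp(−100/2140.0) = 199 × 0.95435 = 189.916 kg.
After the second burn: m = 189.916 × exp(−90/2140.0) = 189.916 × 0.95882 = 182.095 kg.

final mass ≈ 182 kg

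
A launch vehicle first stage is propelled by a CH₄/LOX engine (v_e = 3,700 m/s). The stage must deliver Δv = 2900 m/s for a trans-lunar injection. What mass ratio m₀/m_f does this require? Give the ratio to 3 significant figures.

mass ratio ≈ 2.19

By the Tsiolkovsky rocket equation, m₀/m_f = exp(Δv / v_e) = exp(2900 / 3700.0) = exp(0.7838) = 2.1897.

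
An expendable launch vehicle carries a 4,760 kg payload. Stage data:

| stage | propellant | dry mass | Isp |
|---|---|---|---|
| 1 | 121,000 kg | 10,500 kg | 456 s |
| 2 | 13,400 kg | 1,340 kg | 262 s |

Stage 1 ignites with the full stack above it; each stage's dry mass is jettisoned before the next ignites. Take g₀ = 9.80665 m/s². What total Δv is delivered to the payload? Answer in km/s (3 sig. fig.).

Δv ≈ 10.2 km/s

Ignition mass of stage 1 = 121,000+10,500 + 13,400+1,340 + 4,760 = 151,000 kg.
Stage 1: m₀ = 151,000 kg, m_f = 151,000 − 121,000 = 30,000 kg; Δv = 456×9.80665×ln(5.033) = 4471.8×1.6161 ≈ 7227 m/s.
Stage 2: m₀ = 19,500 kg, m_f = 19,500 − 13,400 = 6,100 kg; Δv = 262×9.80665×ln(3.197) = 2569.3×1.1621 ≈ 2986 m/s.
Total Δv = 7227 + 2986 = 10213 m/s.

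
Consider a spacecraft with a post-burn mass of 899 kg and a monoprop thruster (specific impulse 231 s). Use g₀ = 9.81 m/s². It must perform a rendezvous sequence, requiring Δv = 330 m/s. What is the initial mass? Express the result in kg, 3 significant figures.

v_e = Isp · g₀ = 231 × 9.81 = 2266.1 m/s.
By the Tsiolkovsky rocket equation, m₀/m_f = exp(Δv / v_e) = exp(330 / 2266.1) = exp(0.1456) = 1.1568.
m₀ = m_f × 1.1568 = 899 × 1.1568 = 1,039.96 kg.

initial mass ≈ 1040 kg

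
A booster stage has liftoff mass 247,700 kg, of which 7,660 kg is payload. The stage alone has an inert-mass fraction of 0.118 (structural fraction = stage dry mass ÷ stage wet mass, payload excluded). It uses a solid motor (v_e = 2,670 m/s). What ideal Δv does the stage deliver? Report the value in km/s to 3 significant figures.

Δv ≈ 5.15 km/s

Stage wet mass = m₀ − payload = 247,700 − 7,660 = 240,040 kg.
Stage dry mass = ε × stage wet mass = 0.118 × 240,040 = 28,324.7 kg.
Burnout mass m_f = stage dry + payload = 28,324.7 + 7,660 = 35,984.7 kg.
Δv = v_e · ln(247,700/35,984.7) = 2670.0 × ln(6.883) = 2670.0 × 1.9291 ≈ 5151 m/s.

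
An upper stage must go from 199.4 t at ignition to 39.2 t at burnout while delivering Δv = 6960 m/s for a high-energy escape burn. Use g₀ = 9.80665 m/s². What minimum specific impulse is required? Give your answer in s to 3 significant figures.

ln(m₀/m_f) = ln(199400/39200) = ln(5.087) = 1.6266.
Using Δv = v_e ln(m₀/m_f): v_e = Δv / ln(m₀/m_f) = 6960 / 1.6266 = 4278.8 m/s.
Isp = v_e / g₀ = 4278.8 / 9.80665 = 436.3 s.

Isp ≈ 436 s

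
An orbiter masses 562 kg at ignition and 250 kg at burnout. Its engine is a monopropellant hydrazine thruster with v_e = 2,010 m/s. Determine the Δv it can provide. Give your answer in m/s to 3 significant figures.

Rocket equation: Δv = v_e · ln(m₀/m_f) = 2010.0 × ln(2.248) = 2010.0 × 0.8100 ≈ 1628.2 m/s.

Δv ≈ 1630 m/s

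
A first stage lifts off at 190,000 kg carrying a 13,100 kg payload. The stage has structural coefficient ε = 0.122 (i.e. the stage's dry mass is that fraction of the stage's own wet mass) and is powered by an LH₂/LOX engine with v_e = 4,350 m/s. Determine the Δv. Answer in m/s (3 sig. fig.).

Stage wet mass = m₀ − payload = 190,000 − 13,100 = 176,900 kg.
Stage dry mass = ε × stage wet mass = 0.122 × 176,900 = 21,581.8 kg.
Burnout mass m_f = stage dry + payload = 21,581.8 + 13,100 = 34,681.8 kg.
From the ideal rocket equation, Δv = v_e · ln(190,000/34,681.8) = 4350.0 × ln(5.478) = 4350.0 × 1.7008 ≈ 7399 m/s.

Δv ≈ 7400 m/s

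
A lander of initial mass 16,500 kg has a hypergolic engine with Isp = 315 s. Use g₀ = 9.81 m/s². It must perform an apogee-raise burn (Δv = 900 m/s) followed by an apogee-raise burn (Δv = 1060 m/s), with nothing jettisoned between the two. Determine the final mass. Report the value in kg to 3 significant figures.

v_e = Isp · g₀ = 315 × 9.81 = 3090.2 m/s.
After the first burn: m = 16500 × exp(−900/3090.2) = 16500 × 0.74733 = 12,330.9 kg.
After the second burn: m = 12,330.9 × exp(−1060/3090.2) = 12,330.9 × 0.70962 = 8,750.25 kg.

final mass ≈ 8750 kg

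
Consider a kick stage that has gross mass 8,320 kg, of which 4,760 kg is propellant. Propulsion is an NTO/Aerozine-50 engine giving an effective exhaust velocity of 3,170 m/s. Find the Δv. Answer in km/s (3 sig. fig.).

Δv ≈ 2.69 km/s

m_f = m₀ − m_prop = 8,320 − 4,760 = 3,560 kg.
Δv = v_e · ln(m₀/m_f) = 3170.0 × ln(2.337) = 3170.0 × 0.8489 ≈ 2691.0 m/s.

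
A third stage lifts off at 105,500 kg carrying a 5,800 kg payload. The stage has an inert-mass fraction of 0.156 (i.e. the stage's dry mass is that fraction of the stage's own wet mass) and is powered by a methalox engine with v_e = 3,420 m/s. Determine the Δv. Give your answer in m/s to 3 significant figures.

Δv ≈ 5460 m/s

Stage wet mass = m₀ − payload = 105,500 − 5,800 = 99,700 kg.
Stage dry mass = ε × stage wet mass = 0.156 × 99,700 = 15,553.2 kg.
Burnout mass m_f = stage dry + payload = 15,553.2 + 5,800 = 21,353.2 kg.
Rocket equation: Δv = v_e · ln(105,500/21,353.2) = 3420.0 × ln(4.941) = 3420.0 × 1.5975 ≈ 5463 m/s.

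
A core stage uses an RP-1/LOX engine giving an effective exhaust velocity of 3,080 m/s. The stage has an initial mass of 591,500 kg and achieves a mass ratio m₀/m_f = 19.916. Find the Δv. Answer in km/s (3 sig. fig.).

Δv ≈ 9.21 km/s

From the ideal rocket equation, Δv = v_e · ln(19.916) = 3080.0 × 2.9915 ≈ 9213.9 m/s.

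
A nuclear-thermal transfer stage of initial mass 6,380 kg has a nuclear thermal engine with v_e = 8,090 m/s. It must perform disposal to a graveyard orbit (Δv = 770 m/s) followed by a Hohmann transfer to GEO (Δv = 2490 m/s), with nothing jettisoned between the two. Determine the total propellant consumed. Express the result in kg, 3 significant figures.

After the first burn: m = 6380 × exp(−770/8090.0) = 6380 × 0.90921 = 5,800.76 kg.
After the second burn: m = 5,800.76 × exp(−2490/8090.0) = 5,800.76 × 0.73507 = 4,263.96 kg.
Total propellant = m₀ − m_final = 6380 − 4,263.96 = 2,116.04 kg.

total propellant consumed ≈ 2120 kg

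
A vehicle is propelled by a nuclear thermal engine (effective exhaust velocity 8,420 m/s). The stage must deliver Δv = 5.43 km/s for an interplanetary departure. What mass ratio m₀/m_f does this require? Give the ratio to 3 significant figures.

By the Tsiolkovsky rocket equation, m₀/m_f = exp(Δv / v_e) = exp(5430 / 8420.0) = exp(0.6449) = 1.9058.

mass ratio ≈ 1.91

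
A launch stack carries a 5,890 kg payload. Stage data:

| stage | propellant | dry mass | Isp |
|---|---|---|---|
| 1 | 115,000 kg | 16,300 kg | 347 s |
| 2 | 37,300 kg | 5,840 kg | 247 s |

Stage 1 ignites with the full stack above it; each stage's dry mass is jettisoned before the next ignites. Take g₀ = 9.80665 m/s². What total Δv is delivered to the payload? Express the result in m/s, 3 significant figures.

Δv ≈ 6920 m/s

Ignition mass of stage 1 = 115,000+16,300 + 37,300+5,840 + 5,890 = 180,330 kg.
Stage 1: m₀ = 180,330 kg, m_f = 180,330 − 115,000 = 65,330 kg; Δv = 347×9.80665×ln(2.76) = 3402.9×1.0153 ≈ 3455 m/s.
Stage 2: m₀ = 49,030 kg, m_f = 49,030 − 37,300 = 11,730 kg; Δv = 247×9.80665×ln(4.18) = 2422.2×1.4303 ≈ 3464 m/s.
Total Δv = 3455 + 3464 = 6919 m/s.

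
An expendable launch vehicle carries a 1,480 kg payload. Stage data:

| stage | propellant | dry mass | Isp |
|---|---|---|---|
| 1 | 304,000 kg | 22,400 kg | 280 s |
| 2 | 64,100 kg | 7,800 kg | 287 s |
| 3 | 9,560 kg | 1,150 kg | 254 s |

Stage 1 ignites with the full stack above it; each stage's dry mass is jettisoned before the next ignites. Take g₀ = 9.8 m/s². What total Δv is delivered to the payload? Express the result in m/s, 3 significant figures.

Δv ≈ 11600 m/s

Ignition mass of stage 1 = 304,000+22,400 + 64,100+7,800 + 9,560+1,150 + 1,480 = 410,490 kg.
Stage 1: m₀ = 410,490 kg, m_f = 410,490 − 304,000 = 106,490 kg; Δv = 280×9.8×ln(3.855) = 2744.0×1.3493 ≈ 3702 m/s.
Stage 2: m₀ = 84,090 kg, m_f = 84,090 − 64,100 = 19,990 kg; Δv = 287×9.8×ln(4.207) = 2812.6×1.4367 ≈ 4041 m/s.
Stage 3: m₀ = 12,190 kg, m_f = 12,190 − 9,560 = 2,630 kg; Δv = 254×9.8×ln(4.635) = 2489.2×1.5336 ≈ 3818 m/s.
Total Δv = 3702 + 4041 + 3818 = 11561 m/s.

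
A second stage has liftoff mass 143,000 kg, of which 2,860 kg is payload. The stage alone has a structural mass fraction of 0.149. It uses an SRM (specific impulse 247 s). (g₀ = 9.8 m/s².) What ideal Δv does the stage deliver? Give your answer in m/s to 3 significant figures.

Δv ≈ 4350 m/s

Stage wet mass = m₀ − payload = 143,000 − 2,860 = 140,140 kg.
Stage dry mass = ε × stage wet mass = 0.149 × 140,140 = 20,880.9 kg.
Burnout mass m_f = stage dry + payload = 20,880.9 + 2,860 = 23,740.9 kg.
v_e = Isp · g₀ = 247 × 9.8 = 2420.6 m/s.
Δv = v_e · ln(143,000/23,740.9) = 2420.6 × ln(6.023) = 2420.6 × 1.7956 ≈ 4347 m/s.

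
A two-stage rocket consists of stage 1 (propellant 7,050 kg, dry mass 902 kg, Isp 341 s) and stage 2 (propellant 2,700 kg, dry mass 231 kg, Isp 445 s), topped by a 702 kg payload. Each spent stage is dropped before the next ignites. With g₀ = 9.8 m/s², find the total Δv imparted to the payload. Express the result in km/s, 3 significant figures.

Δv ≈ 9.06 km/s

Ignition mass of stage 1 = 7,050+902 + 2,700+231 + 702 = 11,585 kg.
Stage 1: m₀ = 11,585 kg, m_f = 11,585 − 7,050 = 4,535 kg; Δv = 341×9.8×ln(2.555) = 3341.8×0.9379 ≈ 3134 m/s.
Stage 2: m₀ = 3,633 kg, m_f = 3,633 − 2,700 = 933 kg; Δv = 445×9.8×ln(3.894) = 4361.0×1.3594 ≈ 5928 m/s.
Total Δv = 3134 + 5928 = 9062 m/s.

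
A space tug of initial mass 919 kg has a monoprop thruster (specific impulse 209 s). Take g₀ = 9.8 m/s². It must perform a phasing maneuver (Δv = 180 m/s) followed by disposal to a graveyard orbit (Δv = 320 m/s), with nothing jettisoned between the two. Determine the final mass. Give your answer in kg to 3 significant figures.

final mass ≈ 720 kg

v_e = Isp · g₀ = 209 × 9.8 = 2048.2 m/s.
After the first burn: m = 919 × exp(−180/2048.2) = 919 × 0.91587 = 841.685 kg.
After the second burn: m = 841.685 × exp(−320/2048.2) = 841.685 × 0.85536 = 719.944 kg.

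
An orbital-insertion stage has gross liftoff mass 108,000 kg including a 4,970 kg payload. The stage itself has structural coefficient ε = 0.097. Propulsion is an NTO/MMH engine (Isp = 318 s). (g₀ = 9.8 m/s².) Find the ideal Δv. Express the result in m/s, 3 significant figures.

Stage wet mass = m₀ − payload = 108,000 − 4,970 = 103,030 kg.
Stage dry mass = ε × stage wet mass = 0.097 × 103,030 = 9,993.91 kg.
Burnout mass m_f = stage dry + payload = 9,993.91 + 4,970 = 14,963.91 kg.
v_e = Isp · g₀ = 318 × 9.8 = 3116.4 m/s.
Δv = v_e · ln(108,000/14,963.91) = 3116.4 × ln(7.217) = 3116.4 × 1.9765 ≈ 6160 m/s.

Δv ≈ 6160 m/s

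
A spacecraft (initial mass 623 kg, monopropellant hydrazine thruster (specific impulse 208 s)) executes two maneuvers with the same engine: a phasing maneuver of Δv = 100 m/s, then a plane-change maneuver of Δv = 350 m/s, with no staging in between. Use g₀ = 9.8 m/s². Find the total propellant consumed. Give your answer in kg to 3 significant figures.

total propellant consumed ≈ 123 kg

v_e = Isp · g₀ = 208 × 9.8 = 2038.4 m/s.
After the first burn: m = 623 × exp(−100/2038.4) = 623 × 0.95213 = 593.177 kg.
After the second burn: m = 593.177 × exp(−350/2038.4) = 593.177 × 0.84223 = 499.591 kg.
Total propellant = m₀ − m_final = 623 − 499.591 = 123.409 kg.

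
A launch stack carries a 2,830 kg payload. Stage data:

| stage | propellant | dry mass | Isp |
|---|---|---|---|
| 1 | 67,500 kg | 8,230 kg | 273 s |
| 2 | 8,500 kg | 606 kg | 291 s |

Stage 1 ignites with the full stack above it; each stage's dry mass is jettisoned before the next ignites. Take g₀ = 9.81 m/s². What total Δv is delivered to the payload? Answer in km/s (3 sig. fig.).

Ignition mass of stage 1 = 67,500+8,230 + 8,500+606 + 2,830 = 87,666 kg.
Stage 1: m₀ = 87,666 kg, m_f = 87,666 − 67,500 = 20,166 kg; Δv = 273×9.81×ln(4.347) = 2678.1×1.4695 ≈ 3936 m/s.
Stage 2: m₀ = 11,936 kg, m_f = 11,936 − 8,500 = 3,436 kg; Δv = 291×9.81×ln(3.474) = 2854.7×1.2453 ≈ 3555 m/s.
Total Δv = 3936 + 3555 = 7491 m/s.

Δv ≈ 7.49 km/s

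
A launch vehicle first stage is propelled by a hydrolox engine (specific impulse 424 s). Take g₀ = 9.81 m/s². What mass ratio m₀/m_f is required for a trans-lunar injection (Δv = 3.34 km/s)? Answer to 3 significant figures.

v_e = Isp · g₀ = 424 × 9.81 = 4159.4 m/s.
m₀/m_f = exp(Δv / v_e) = exp(3340 / 4159.4) = exp(0.8030) = 2.2322.

mass ratio ≈ 2.23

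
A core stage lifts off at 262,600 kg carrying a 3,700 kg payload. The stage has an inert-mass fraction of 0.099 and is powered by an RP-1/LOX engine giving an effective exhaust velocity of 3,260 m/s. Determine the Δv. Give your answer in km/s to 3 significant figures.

Stage wet mass = m₀ − payload = 262,600 − 3,700 = 258,900 kg.
Stage dry mass = ε × stage wet mass = 0.099 × 258,900 = 25,631.1 kg.
Burnout mass m_f = stage dry + payload = 25,631.1 + 3,700 = 29,331.1 kg.
From the ideal rocket equation, Δv = v_e · ln(262,600/29,331.1) = 3260.0 × ln(8.953) = 3260.0 × 2.1920 ≈ 7146 m/s.

Δv ≈ 7.15 km/s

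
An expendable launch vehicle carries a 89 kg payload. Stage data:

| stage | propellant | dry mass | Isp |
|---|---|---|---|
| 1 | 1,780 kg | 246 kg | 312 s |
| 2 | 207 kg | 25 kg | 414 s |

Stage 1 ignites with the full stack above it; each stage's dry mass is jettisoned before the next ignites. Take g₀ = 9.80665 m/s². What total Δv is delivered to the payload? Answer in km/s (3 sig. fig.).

Ignition mass of stage 1 = 1,780+246 + 207+25 + 89 = 2,347 kg.
Stage 1: m₀ = 2,347 kg, m_f = 2,347 − 1,780 = 567 kg; Δv = 312×9.80665×ln(4.139) = 3059.7×1.4205 ≈ 4346 m/s.
Stage 2: m₀ = 321 kg, m_f = 321 − 207 = 114 kg; Δv = 414×9.80665×ln(2.816) = 4060.0×1.0352 ≈ 4203 m/s.
Total Δv = 4346 + 4203 = 8549 m/s.

Δv ≈ 8.55 km/s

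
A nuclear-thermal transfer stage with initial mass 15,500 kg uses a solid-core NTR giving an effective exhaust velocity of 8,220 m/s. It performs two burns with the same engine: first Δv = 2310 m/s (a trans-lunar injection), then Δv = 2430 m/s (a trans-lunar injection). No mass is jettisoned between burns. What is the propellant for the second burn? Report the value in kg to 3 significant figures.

propellant for the second burn ≈ 3000 kg

After the first burn: m = 15500 × exp(−2310/8220.0) = 15500 × 0.75501 = 11,702.7 kg.
After the second burn: m = 11,702.7 × exp(−2430/8220.0) = 11,702.7 × 0.74407 = 8,707.63 kg.
Second-burn propellant = 11,702.7 − 8,707.63 = 2,995.07 kg.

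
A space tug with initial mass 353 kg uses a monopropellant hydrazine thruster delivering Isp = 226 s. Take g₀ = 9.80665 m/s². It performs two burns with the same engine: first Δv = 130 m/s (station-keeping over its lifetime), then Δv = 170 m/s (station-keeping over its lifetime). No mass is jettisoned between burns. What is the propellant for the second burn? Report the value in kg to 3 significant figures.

v_e = Isp · g₀ = 226 × 9.80665 = 2216.3 m/s.
After the first burn: m = 353 × exp(−130/2216.3) = 353 × 0.94303 = 332.89 kg.
After the second burn: m = 332.89 × exp(−170/2216.3) = 332.89 × 0.92616 = 308.309 kg.
Second-burn propellant = 332.89 − 308.309 = 24.581 kg.

propellant for the second burn ≈ 24.6 kg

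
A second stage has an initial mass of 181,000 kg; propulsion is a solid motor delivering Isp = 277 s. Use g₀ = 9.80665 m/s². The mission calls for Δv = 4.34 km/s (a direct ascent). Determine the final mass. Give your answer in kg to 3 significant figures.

v_e = Isp · g₀ = 277 × 9.80665 = 2716.4 m/s.
By the Tsiolkovsky rocket equation, m₀/m_f = exp(Δv / v_e) = exp(4340 / 2716.4) = exp(1.5977) = 4.9415.
m_f = m₀ / 4.9415 = 181,000 / 4.9415 = 36,628.6 kg.

final mass ≈ 36600 kg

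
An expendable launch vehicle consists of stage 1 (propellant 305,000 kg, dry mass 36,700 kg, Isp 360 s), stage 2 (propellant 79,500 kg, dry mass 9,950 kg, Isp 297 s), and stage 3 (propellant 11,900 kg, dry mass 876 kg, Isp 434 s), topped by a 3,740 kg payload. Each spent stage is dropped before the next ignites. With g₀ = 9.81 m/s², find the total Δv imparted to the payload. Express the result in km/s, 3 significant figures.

Ignition mass of stage 1 = 305,000+36,700 + 79,500+9,950 + 11,900+876 + 3,740 = 447,666 kg.
Stage 1: m₀ = 447,666 kg, m_f = 447,666 − 305,000 = 142,666 kg; Δv = 360×9.81×ln(3.138) = 3531.6×1.1435 ≈ 4039 m/s.
Stage 2: m₀ = 105,966 kg, m_f = 105,966 − 79,500 = 26,466 kg; Δv = 297×9.81×ln(4.004) = 2913.6×1.3873 ≈ 4042 m/s.
Stage 3: m₀ = 16,516 kg, m_f = 16,516 − 11,900 = 4,616 kg; Δv = 434×9.81×ln(3.578) = 4257.5×1.2748 ≈ 5428 m/s.
Total Δv = 4039 + 4042 + 5428 = 13509 m/s.

Δv ≈ 13.5 km/s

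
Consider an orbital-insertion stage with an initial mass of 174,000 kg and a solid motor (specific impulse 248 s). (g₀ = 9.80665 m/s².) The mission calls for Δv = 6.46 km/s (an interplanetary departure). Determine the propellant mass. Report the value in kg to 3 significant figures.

propellant mass ≈ 162000 kg

v_e = Isp · g₀ = 248 × 9.80665 = 2432.0 m/s.
From the ideal rocket equation, m₀/m_f = exp(Δv / v_e) = exp(6460 / 2432.0) = exp(2.6562) = 14.2420.
m_f = 174,000 / 14.2420 = 12,217.4 kg, so propellant = m₀ − m_f = 174,000 − 12,217.4 = 161,782.6 kg.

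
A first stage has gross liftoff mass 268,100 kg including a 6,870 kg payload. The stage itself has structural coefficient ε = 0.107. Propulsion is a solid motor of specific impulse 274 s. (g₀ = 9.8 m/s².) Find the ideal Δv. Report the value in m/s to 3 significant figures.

Δv ≈ 5480 m/s

Stage wet mass = m₀ − payload = 268,100 − 6,870 = 261,230 kg.
Stage dry mass = ε × stage wet mass = 0.107 × 261,230 = 27,951.6 kg.
Burnout mass m_f = stage dry + payload = 27,951.6 + 6,870 = 34,821.6 kg.
v_e = Isp · g₀ = 274 × 9.8 = 2685.2 m/s.
Rocket equation: Δv = v_e · ln(268,100/34,821.6) = 2685.2 × ln(7.699) = 2685.2 × 2.0411 ≈ 5481 m/s.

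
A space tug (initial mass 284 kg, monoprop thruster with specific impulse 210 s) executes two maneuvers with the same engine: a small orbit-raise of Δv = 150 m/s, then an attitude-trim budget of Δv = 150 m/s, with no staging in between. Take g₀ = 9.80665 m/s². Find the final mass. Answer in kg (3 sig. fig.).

v_e = Isp · g₀ = 210 × 9.80665 = 2059.4 m/s.
After the first burn: m = 284 × exp(−150/2059.4) = 284 × 0.92975 = 264.049 kg.
After the second burn: m = 264.049 × exp(−150/2059.4) = 264.049 × 0.92975 = 245.5 kg.

final mass ≈ 246 kg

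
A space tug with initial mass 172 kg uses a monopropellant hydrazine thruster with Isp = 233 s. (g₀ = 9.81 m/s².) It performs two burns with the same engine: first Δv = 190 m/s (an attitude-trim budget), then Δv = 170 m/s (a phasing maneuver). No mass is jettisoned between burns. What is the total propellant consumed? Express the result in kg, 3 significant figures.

total propellant consumed ≈ 25.1 kg

v_e = Isp · g₀ = 233 × 9.81 = 2285.7 m/s.
After the first burn: m = 172 × exp(−190/2285.7) = 172 × 0.92024 = 158.281 kg.
After the second burn: m = 158.281 × exp(−170/2285.7) = 158.281 × 0.92832 = 146.935 kg.
Total propellant = m₀ − m_final = 172 − 146.935 = 25.065 kg.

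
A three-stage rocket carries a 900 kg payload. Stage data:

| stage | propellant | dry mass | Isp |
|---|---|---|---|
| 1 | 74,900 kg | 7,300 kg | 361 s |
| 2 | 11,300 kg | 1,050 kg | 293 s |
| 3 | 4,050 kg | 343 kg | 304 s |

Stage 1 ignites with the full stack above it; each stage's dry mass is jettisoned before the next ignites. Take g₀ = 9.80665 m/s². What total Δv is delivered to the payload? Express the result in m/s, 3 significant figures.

Ignition mass of stage 1 = 74,900+7,300 + 11,300+1,050 + 4,050+343 + 900 = 99,843 kg.
Stage 1: m₀ = 99,843 kg, m_f = 99,843 − 74,900 = 24,943 kg; Δv = 361×9.80665×ln(4.003) = 3540.2×1.3870 ≈ 4910 m/s.
Stage 2: m₀ = 17,643 kg, m_f = 17,643 − 11,300 = 6,343 kg; Δv = 293×9.80665×ln(2.781) = 2873.3×1.0230 ≈ 2939 m/s.
Stage 3: m₀ = 5,293 kg, m_f = 5,293 − 4,050 = 1,243 kg; Δv = 304×9.80665×ln(4.258) = 2981.2×1.4489 ≈ 4319 m/s.
Total Δv = 4910 + 2939 + 4319 = 12168 m/s.

Δv ≈ 12200 m/s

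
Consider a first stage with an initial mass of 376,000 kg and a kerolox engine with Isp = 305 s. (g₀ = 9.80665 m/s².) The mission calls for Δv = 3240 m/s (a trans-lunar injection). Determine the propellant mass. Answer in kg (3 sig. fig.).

propellant mass ≈ 249000 kg

v_e = Isp · g₀ = 305 × 9.80665 = 2991.0 m/s.
m₀/m_f = exp(Δv / v_e) = exp(3240 / 2991.0) = exp(1.0832) = 2.9542.
m_f = 376,000 / 2.9542 = 127,276 kg, so propellant = m₀ − m_f = 376,000 − 127,276 = 248,724 kg.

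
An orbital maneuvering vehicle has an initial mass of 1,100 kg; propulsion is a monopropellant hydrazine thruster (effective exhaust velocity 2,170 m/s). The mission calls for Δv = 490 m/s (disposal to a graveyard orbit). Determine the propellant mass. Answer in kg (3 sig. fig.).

propellant mass ≈ 222 kg

From the ideal rocket equation, m₀/m_f = exp(Δv / v_e) = exp(490 / 2170.0) = exp(0.2258) = 1.2533.
m_f = 1,100 / 1.2533 = 877.683 kg, so propellant = m₀ − m_f = 1,100 − 877.683 = 222.317 kg.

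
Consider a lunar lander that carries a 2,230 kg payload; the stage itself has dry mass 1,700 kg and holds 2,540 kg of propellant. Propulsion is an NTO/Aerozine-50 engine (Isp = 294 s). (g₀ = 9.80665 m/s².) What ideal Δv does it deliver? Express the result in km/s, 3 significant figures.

Δv ≈ 1.44 km/s

v_e = Isp · g₀ = 294 × 9.80665 = 2883.2 m/s.
m₀ = payload + dry + propellant = 2,230 + 1,700 + 2,540 = 6,470 kg.
m_f = payload + dry = 2,230 + 1,700 = 3,930 kg.
Rocket equation: Δv = v_e · ln(m₀/m_f) = 2883.2 × ln(1.646) = 2883.2 × 0.4985 ≈ 1437.4 m/s.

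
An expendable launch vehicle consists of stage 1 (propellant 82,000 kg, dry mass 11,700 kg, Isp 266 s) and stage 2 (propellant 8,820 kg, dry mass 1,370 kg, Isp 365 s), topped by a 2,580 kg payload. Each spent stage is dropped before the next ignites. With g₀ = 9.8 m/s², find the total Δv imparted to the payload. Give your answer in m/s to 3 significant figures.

Ignition mass of stage 1 = 82,000+11,700 + 8,820+1,370 + 2,580 = 106,470 kg.
Stage 1: m₀ = 106,470 kg, m_f = 106,470 − 82,000 = 24,470 kg; Δv = 266×9.8×ln(4.351) = 2606.8×1.4704 ≈ 3833 m/s.
Stage 2: m₀ = 12,770 kg, m_f = 12,770 − 8,820 = 3,950 kg; Δv = 365×9.8×ln(3.233) = 3577.0×1.1734 ≈ 4197 m/s.
Total Δv = 3833 + 4197 = 8030 m/s.

Δv ≈ 8030 m/s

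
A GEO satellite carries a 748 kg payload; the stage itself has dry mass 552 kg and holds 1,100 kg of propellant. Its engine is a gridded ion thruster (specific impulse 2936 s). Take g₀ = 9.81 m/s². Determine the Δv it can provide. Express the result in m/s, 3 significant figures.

v_e = Isp · g₀ = 2936 × 9.81 = 28802.2 m/s.
m₀ = payload + dry + propellant = 748 + 552 + 1,100 = 2,400 kg.
m_f = payload + dry = 748 + 552 = 1,300 kg.
Using Δv = v_e ln(m₀/m_f): Δv = v_e · ln(m₀/m_f) = 28802.2 × ln(1.846) = 28802.2 × 0.6131 ≈ 17658.7 m/s.

Δv ≈ 17700 m/s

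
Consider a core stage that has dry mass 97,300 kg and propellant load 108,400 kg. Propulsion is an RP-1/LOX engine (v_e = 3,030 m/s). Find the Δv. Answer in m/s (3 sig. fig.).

m₀ = m_dry + m_prop = 97,300 + 108,400 = 205,700 kg.
From the ideal rocket equation, Δv = v_e · ln(m₀/m_f) = 3030.0 × ln(2.114) = 3030.0 × 0.7486 ≈ 2268.3 m/s.

Δv ≈ 2270 m/s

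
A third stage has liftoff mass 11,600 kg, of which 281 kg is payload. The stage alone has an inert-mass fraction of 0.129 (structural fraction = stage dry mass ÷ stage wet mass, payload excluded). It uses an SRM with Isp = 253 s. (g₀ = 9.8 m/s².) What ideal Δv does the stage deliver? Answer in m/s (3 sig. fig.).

Δv ≈ 4700 m/s

Stage wet mass = m₀ − payload = 11,600 − 281 = 11,319 kg.
Stage dry mass = ε × stage wet mass = 0.129 × 11,319 = 1,460.15 kg.
Burnout mass m_f = stage dry + payload = 1,460.15 + 281 = 1,741.15 kg.
v_e = Isp · g₀ = 253 × 9.8 = 2479.4 m/s.
From the ideal rocket equation, Δv = v_e · ln(11,600/1,741.15) = 2479.4 × ln(6.662) = 2479.4 × 1.8965 ≈ 4702 m/s.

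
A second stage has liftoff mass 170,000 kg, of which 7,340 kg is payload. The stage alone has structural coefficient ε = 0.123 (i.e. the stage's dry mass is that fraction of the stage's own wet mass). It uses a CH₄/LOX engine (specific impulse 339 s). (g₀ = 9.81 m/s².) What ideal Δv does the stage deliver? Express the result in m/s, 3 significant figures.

Δv ≈ 6080 m/s

Stage wet mass = m₀ − payload = 170,000 − 7,340 = 162,660 kg.
Stage dry mass = ε × stage wet mass = 0.123 × 162,660 = 20,007.2 kg.
Burnout mass m_f = stage dry + payload = 20,007.2 + 7,340 = 27,347.2 kg.
v_e = Isp · g₀ = 339 × 9.81 = 3325.6 m/s.
Rocket equation: Δv = v_e · ln(170,000/27,347.2) = 3325.6 × ln(6.216) = 3325.6 × 1.8272 ≈ 6076 m/s.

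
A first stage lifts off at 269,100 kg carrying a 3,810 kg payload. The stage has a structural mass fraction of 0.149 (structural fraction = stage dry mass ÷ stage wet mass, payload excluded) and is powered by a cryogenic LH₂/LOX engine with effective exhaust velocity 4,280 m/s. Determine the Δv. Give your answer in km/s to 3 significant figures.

Stage wet mass = m₀ − payload = 269,100 − 3,810 = 265,290 kg.
Stage dry mass = ε × stage wet mass = 0.149 × 265,290 = 39,528.2 kg.
Burnout mass m_f = stage dry + payload = 39,528.2 + 3,810 = 43,338.2 kg.
Δv = v_e · ln(269,100/43,338.2) = 4280.0 × ln(6.209) = 4280.0 × 1.8260 ≈ 7815 m/s.

Δv ≈ 7.82 km/s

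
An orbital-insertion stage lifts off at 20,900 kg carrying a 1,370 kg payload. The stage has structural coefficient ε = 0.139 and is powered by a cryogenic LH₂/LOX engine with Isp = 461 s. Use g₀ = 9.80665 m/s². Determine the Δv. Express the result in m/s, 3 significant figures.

Δv ≈ 7380 m/s

Stage wet mass = m₀ − payload = 20,900 − 1,370 = 19,530 kg.
Stage dry mass = ε × stage wet mass = 0.139 × 19,530 = 2,714.67 kg.
Burnout mass m_f = stage dry + payload = 2,714.67 + 1,370 = 4,084.67 kg.
v_e = Isp · g₀ = 461 × 9.80665 = 4520.9 m/s.
By the Tsiolkovsky rocket equation, Δv = v_e · ln(20,900/4,084.67) = 4520.9 × ln(5.117) = 4520.9 × 1.6325 ≈ 7380 m/s.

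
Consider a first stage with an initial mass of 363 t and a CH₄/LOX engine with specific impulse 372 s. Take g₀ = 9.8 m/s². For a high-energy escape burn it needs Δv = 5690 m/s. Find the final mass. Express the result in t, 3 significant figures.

final mass ≈ 76.2 t

v_e = Isp · g₀ = 372 × 9.8 = 3645.6 m/s.
m₀/m_f = exp(Δv / v_e) = exp(5690 / 3645.6) = exp(1.5608) = 4.7626.
m_f = m₀ / 4.7626 = 363 / 4.7626 = 76.2189 t.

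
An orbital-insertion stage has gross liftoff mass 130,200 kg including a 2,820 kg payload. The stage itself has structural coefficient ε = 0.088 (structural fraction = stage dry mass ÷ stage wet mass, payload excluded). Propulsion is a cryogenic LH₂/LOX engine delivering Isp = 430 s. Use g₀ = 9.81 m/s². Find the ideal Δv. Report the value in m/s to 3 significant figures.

Stage wet mass = m₀ − payload = 130,200 − 2,820 = 127,380 kg.
Stage dry mass = ε × stage wet mass = 0.088 × 127,380 = 11,209.4 kg.
Burnout mass m_f = stage dry + payload = 11,209.4 + 2,820 = 14,029.4 kg.
v_e = Isp · g₀ = 430 × 9.81 = 4218.3 m/s.
By the Tsiolkovsky rocket equation, Δv = v_e · ln(130,200/14,029.4) = 4218.3 × ln(9.281) = 4218.3 × 2.2279 ≈ 9398 m/s.

Δv ≈ 9400 m/s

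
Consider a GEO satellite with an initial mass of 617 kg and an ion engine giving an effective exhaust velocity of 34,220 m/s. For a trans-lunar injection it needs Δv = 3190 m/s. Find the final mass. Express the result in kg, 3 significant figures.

By the Tsiolkovsky rocket equation, m₀/m_f = exp(Δv / v_e) = exp(3190 / 34220.0) = exp(0.0932) = 1.0977.
m_f = m₀ / 1.0977 = 617 / 1.0977 = 562.084 kg.

final mass ≈ 562 kg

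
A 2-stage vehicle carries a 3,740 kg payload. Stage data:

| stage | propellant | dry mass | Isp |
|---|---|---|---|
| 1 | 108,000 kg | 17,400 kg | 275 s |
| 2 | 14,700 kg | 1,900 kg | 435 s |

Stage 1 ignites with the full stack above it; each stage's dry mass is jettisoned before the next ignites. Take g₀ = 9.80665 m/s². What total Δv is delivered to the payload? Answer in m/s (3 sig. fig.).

Ignition mass of stage 1 = 108,000+17,400 + 14,700+1,900 + 3,740 = 145,740 kg.
Stage 1: m₀ = 145,740 kg, m_f = 145,740 − 108,000 = 37,740 kg; Δv = 275×9.80665×ln(3.862) = 2696.8×1.3511 ≈ 3644 m/s.
Stage 2: m₀ = 20,340 kg, m_f = 20,340 − 14,700 = 5,640 kg; Δv = 435×9.80665×ln(3.606) = 4265.9×1.2827 ≈ 5472 m/s.
Total Δv = 3644 + 5472 = 9116 m/s.

Δv ≈ 9120 m/s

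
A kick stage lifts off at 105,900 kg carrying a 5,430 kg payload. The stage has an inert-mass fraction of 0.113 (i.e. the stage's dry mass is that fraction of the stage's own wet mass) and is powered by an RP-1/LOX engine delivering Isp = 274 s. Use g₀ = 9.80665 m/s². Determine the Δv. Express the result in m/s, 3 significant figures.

Δv ≈ 4950 m/s

Stage wet mass = m₀ − payload = 105,900 − 5,430 = 100,470 kg.
Stage dry mass = ε × stage wet mass = 0.113 × 100,470 = 11,353.1 kg.
Burnout mass m_f = stage dry + payload = 11,353.1 + 5,430 = 16,783.1 kg.
v_e = Isp · g₀ = 274 × 9.80665 = 2687.0 m/s.
Δv = v_e · ln(105,900/16,783.1) = 2687.0 × ln(6.31) = 2687.0 × 1.8421 ≈ 4950 m/s.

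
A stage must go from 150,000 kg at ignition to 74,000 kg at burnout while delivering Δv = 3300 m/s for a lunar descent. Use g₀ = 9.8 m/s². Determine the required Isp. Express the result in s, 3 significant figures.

ln(m₀/m_f) = ln(150000/74000) = ln(2.027) = 0.7066.
Using Δv = v_e ln(m₀/m_f): v_e = Δv / ln(m₀/m_f) = 3300 / 0.7066 = 4670.4 m/s.
Isp = v_e / g₀ = 4670.4 / 9.8 = 476.6 s.

Isp ≈ 477 s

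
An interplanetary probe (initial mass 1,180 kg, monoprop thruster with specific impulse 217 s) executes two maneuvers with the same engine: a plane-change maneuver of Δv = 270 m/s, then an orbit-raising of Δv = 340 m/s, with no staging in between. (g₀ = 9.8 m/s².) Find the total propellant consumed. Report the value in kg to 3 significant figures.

v_e = Isp · g₀ = 217 × 9.8 = 2126.6 m/s.
After the first burn: m = 1180 × exp(−270/2126.6) = 1180 × 0.88077 = 1,039.31 kg.
After the second burn: m = 1,039.31 × exp(−340/2126.6) = 1,039.31 × 0.85225 = 885.752 kg.
Total propellant = m₀ − m_final = 1180 − 885.752 = 294.248 kg.

total propellant consumed ≈ 294 kg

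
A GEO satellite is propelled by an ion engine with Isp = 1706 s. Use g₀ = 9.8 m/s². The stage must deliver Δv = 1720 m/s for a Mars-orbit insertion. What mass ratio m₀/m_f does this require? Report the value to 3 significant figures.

mass ratio ≈ 1.11

v_e = Isp · g₀ = 1706 × 9.8 = 16718.8 m/s.
Rocket equation: m₀/m_f = exp(Δv / v_e) = exp(1720 / 16718.8) = exp(0.1029) = 1.1084.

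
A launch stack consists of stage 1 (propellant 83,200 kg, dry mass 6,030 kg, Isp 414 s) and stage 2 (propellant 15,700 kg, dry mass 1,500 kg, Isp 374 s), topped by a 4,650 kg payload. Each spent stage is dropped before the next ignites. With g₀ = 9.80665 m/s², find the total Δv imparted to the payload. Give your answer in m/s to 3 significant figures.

Ignition mass of stage 1 = 83,200+6,030 + 15,700+1,500 + 4,650 = 111,080 kg.
Stage 1: m₀ = 111,080 kg, m_f = 111,080 − 83,200 = 27,880 kg; Δv = 414×9.80665×ln(3.984) = 4060.0×1.3823 ≈ 5612 m/s.
Stage 2: m₀ = 21,850 kg, m_f = 21,850 − 15,700 = 6,150 kg; Δv = 374×9.80665×ln(3.553) = 3667.7×1.2677 ≈ 4650 m/s.
Total Δv = 5612 + 4650 = 10262 m/s.

Δv ≈ 10300 m/s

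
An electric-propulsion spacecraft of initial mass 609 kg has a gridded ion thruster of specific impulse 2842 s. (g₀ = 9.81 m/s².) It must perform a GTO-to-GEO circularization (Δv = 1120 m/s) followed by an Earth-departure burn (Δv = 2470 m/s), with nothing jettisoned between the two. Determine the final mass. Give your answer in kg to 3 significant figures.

final mass ≈ 535 kg

v_e = Isp · g₀ = 2842 × 9.81 = 27880.0 m/s.
After the first burn: m = 609 × exp(−1120/27880.0) = 609 × 0.96062 = 585.018 kg.
After the second burn: m = 585.018 × exp(−2470/27880.0) = 585.018 × 0.91522 = 535.42 kg.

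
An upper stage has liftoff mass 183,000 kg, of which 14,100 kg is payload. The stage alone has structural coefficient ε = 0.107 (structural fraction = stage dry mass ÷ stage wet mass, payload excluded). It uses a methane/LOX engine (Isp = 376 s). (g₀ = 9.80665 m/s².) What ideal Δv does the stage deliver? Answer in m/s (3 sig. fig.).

Δv ≈ 6410 m/s

Stage wet mass = m₀ − payload = 183,000 − 14,100 = 168,900 kg.
Stage dry mass = ε × stage wet mass = 0.107 × 168,900 = 18,072.3 kg.
Burnout mass m_f = stage dry + payload = 18,072.3 + 14,100 = 32,172.3 kg.
v_e = Isp · g₀ = 376 × 9.80665 = 3687.3 m/s.
Δv = v_e · ln(183,000/32,172.3) = 3687.3 × ln(5.688) = 3687.3 × 1.7384 ≈ 6410 m/s.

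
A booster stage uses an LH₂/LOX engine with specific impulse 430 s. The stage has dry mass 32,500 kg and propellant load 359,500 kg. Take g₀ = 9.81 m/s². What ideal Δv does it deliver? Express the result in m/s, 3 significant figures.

v_e = Isp · g₀ = 430 × 9.81 = 4218.3 m/s.
m₀ = m_dry + m_prop = 32,500 + 359,500 = 392,000 kg.
From the ideal rocket equation, Δv = v_e · ln(m₀/m_f) = 4218.3 × ln(12.06) = 4218.3 × 2.4900 ≈ 10503.7 m/s.

Δv ≈ 10500 m/s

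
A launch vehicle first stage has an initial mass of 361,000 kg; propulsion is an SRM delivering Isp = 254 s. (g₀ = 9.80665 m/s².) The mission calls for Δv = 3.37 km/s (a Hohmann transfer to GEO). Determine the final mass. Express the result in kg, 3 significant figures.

final mass ≈ 93300 kg

v_e = Isp · g₀ = 254 × 9.80665 = 2490.9 m/s.
By the Tsiolkovsky rocket equation, m₀/m_f = exp(Δv / v_e) = exp(3370 / 2490.9) = exp(1.3529) = 3.8687.
m_f = m₀ / 3.8687 = 361,000 / 3.8687 = 93,313 kg.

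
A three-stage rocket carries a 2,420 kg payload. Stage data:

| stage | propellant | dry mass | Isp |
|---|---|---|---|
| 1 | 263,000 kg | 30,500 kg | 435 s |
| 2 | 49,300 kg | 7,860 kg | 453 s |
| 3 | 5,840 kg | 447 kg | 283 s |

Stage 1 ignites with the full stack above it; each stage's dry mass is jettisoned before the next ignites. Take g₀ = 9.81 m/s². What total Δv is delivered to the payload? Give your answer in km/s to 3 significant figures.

Ignition mass of stage 1 = 263,000+30,500 + 49,300+7,860 + 5,840+447 + 2,420 = 359,367 kg.
Stage 1: m₀ = 359,367 kg, m_f = 359,367 − 263,000 = 96,367 kg; Δv = 435×9.81×ln(3.729) = 4267.4×1.3162 ≈ 5617 m/s.
Stage 2: m₀ = 65,867 kg, m_f = 65,867 − 49,300 = 16,567 kg; Δv = 453×9.81×ln(3.976) = 4443.9×1.3802 ≈ 6134 m/s.
Stage 3: m₀ = 8,707 kg, m_f = 8,707 − 5,840 = 2,867 kg; Δv = 283×9.81×ln(3.037) = 2776.2×1.1109 ≈ 3084 m/s.
Total Δv = 5617 + 6134 + 3084 = 14835 m/s.

Δv ≈ 14.8 km/s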